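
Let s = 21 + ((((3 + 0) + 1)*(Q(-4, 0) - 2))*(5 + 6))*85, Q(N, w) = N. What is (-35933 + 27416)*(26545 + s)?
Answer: -35141142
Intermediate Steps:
s = -22419 (s = 21 + ((((3 + 0) + 1)*(-4 - 2))*(5 + 6))*85 = 21 + (((3 + 1)*(-6))*11)*85 = 21 + ((4*(-6))*11)*85 = 21 - 24*11*85 = 21 - 264*85 = 21 - 22440 = -22419)
(-35933 + 27416)*(26545 + s) = (-35933 + 27416)*(26545 - 22419) = -8517*4126 = -35141142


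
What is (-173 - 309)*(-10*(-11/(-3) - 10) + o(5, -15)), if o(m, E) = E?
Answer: -69890/3 ≈ -23297.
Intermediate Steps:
(-173 - 309)*(-10*(-11/(-3) - 10) + o(5, -15)) = (-173 - 309)*(-10*(-11/(-3) - 10) - 15) = -482*(-10*(-11*(-⅓) - 10) - 15) = -482*(-10*(11/3 - 10) - 15) = -482*(-10*(-19/3) - 15) = -482*(190/3 - 15) = -482*145/3 = -69890/3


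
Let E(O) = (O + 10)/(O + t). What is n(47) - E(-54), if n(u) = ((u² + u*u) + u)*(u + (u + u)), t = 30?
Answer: 3777379/6 ≈ 6.2956e+5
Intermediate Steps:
E(O) = (10 + O)/(30 + O) (E(O) = (O + 10)/(O + 30) = (10 + O)/(30 + O))
n(u) = 3*u*(u + 2*u²) (n(u) = ((u² + u²) + u)*(u + 2*u) = (2*u² + u)*(3*u) = (u + 2*u²)*(3*u) = 3*u*(u + 2*u²))
n(47) - E(-54) = 47²*(3 + 6*47) - (10 - 54)/(30 - 54) = 2209*(3 + 282) - (-44)/(-24) = 2209*285 - (-1)*(-44)/24 = 629565 - 1*11/6 = 629565 - 11/6 = 3777379/6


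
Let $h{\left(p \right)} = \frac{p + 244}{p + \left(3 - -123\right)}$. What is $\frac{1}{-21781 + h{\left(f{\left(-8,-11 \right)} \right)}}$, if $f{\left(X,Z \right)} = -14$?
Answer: $- \frac{56}{1219621} \approx -4.5916 \cdot 10^{-5}$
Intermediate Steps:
$h{\left(p \right)} = \frac{244 + p}{126 + p}$ ($h{\left(p \right)} = \frac{244 + p}{p + \left(3 + 123\right)} = \frac{244 + p}{p + 126} = \frac{244 + p}{126 + p}$)
$\frac{1}{-21781 + h{\left(f{\left(-8,-11 \right)} \right)}} = \frac{1}{-21781 + \frac{244 - 14}{126 - 14}} = \frac{1}{-21781 + \frac{1}{112} \cdot 230} = \frac{1}{-21781 + \frac{115}{56}} = \frac{1}{- \frac{1219621}{56}} = - \frac{56}{1219621}$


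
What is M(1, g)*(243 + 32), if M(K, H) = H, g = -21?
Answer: -5775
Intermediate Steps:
M(1, g)*(243 + 32) = -21*(243 + 32) = -21*275 = -5775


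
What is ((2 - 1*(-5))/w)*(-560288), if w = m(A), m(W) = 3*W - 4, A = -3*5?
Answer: 560288/7 ≈ 80041.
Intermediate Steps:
A = -15
m(W) = -4 + 3*W
w = -49 (w = -4 + 3*(-15) = -4 - 45 = -49)
((2 - 1*(-5))/w)*(-560288) = ((2 - 1*(-5))/(-49))*(-560288) = ((2 + 5)*(-1/49))*(-560288) = (7*(-1/49))*(-560288) = -1/7*(-560288) = 560288/7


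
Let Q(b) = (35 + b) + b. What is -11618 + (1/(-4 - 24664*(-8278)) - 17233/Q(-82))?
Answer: -302522578257127/26342019816 ≈ -11484.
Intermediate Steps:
Q(b) = 35 + 2*b
-11618 + (1/(-4 - 24664*(-8278)) - 17233/Q(-82)) = -11618 + (1/(-4 - 24664*(-8278)) - 17233/(35 + 2*(-82))) = -11618 + (-1/8278/(-24668) - 17233/(35 - 164)) = -11618 + (-1/24668*(-1/8278) - 17233/(-129)) = -11618 + (1/204201704 - 17233*(-1/129)) = -11618 + (1/204201704 + 17233/129) = -11618 + 3519007965161/26342019816 = -302522578257127/26342019816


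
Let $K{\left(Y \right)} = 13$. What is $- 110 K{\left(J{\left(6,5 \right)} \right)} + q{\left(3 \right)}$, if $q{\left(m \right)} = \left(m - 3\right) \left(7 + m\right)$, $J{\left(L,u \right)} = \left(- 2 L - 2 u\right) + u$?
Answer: $-1430$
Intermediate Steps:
$J{\left(L,u \right)} = - u - 2 L$
$q{\left(m \right)} = \left(-3 + m\right) \left(7 + m\right)$
$- 110 K{\left(J{\left(6,5 \right)} \right)} + q{\left(3 \right)} = \left(-110\right) 13 + \left(-21 + 3^{2} + 4 \cdot 3\right) = -1430 + \left(-21 + 9 + 12\right) = -1430 + 0 = -1430$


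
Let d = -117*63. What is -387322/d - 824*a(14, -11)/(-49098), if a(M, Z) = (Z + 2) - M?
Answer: 34573334/662823 ≈ 52.161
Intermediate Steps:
a(M, Z) = 2 + Z - M (a(M, Z) = (2 + Z) - M = 2 + Z - M)
d = -7371
-387322/d - 824*a(14, -11)/(-49098) = -387322/(-7371) - 824*(2 - 11 - 1*14)/(-49098) = -387322*(-1/7371) - 824*(2 - 11 - 14)*(-1/49098) = 29794/567 - 824*(-23)*(-1/49098) = 29794/567 + 18952*(-1/49098) = 29794/567 - 9476/24549 = 34573334/662823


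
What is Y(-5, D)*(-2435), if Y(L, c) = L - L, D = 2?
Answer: 0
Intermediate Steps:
Y(L, c) = 0
Y(-5, D)*(-2435) = 0*(-2435) = 0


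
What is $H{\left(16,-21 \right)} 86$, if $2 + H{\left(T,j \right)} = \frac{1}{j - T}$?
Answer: $- \frac{6450}{37} \approx -174.32$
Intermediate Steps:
$H{\left(T,j \right)} = -2 + \frac{1}{j - T}$
$H{\left(16,-21 \right)} 86 = \frac{-1 - 32 + 2 \left(-21\right)}{16 - -21} \cdot 86 = \frac{-1 - 32 - 42}{16 + 21} \cdot 86 = \frac{1}{37} \left(-75\right) 86 = \left(- \frac{75}{37}\right) 86 = - \frac{6450}{37}$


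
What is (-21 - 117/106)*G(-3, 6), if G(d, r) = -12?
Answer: 14058/53 ≈ 265.25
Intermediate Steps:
(-21 - 117/106)*G(-3, 6) = (-21 - 117/106)*(-12) = -2343/106*(-12) = 14058/53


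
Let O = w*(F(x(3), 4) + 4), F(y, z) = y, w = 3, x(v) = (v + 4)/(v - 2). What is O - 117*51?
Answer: -5934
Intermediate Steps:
x(v) = (4 + v)/(-2 + v)
O = 33 (O = 3*((4 + 3)/(-2 + 3) + 4) = 3*(7/1 + 4) = 3*(1*7 + 4) = 3*(7 + 4) = 3*11 = 33)
O - 117*51 = 33 - 117*51 = 33 - 5967 = -5934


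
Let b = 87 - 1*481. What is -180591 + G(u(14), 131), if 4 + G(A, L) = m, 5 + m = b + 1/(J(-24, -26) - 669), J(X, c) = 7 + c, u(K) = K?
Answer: -124523873/688 ≈ -1.8099e+5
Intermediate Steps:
b = -394 (b = 87 - 481 = -394)
m = -274513/688 (m = -5 + (-394 + 1/((7 - 26) - 669)) = -5 + (-394 + 1/(-19 - 669)) = -5 + (-394 + 1/(-688)) = -5 + (-394 - 1/688) = -5 - 271073/688 = -274513/688 ≈ -399.00)
G(A, L) = -277265/688 (G(A, L) = -4 - 274513/688 = -277265/688)
-180591 + G(u(14), 131) = -180591 - 277265/688 = -124523873/688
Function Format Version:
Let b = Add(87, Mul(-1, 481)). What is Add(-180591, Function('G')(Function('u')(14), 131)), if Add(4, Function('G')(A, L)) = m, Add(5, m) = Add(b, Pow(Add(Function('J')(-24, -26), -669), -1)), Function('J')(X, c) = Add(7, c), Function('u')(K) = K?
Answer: Rational(-124523873, 688) ≈ -1.8099e+5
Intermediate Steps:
b = -394 (b = Add(87, -481) = -394)
m = Rational(-274513, 688) (m = Add(-5, Add(-394, Pow(Add(Add(7, -26), -669), -1))) = Add(-5, Add(-394, Pow(Add(-19, -669), -1))) = Add(-5, Add(-394, Pow(-688, -1))) = Add(-5, Add(-394, Rational(-1, 688))) = Add(-5, Rational(-271073, 688)) = Rational(-274513, 688) ≈ -399.00)
Function('G')(A, L) = Rational(-277265, 688) (Function('G')(A, L) = Add(-4, Rational(-274513, 688)) = Rational(-277265, 688))
Add(-180591, Function('G')(Function('u')(14), 131)) = Add(-180591, Rational(-277265, 688)) = Rational(-124523873, 688)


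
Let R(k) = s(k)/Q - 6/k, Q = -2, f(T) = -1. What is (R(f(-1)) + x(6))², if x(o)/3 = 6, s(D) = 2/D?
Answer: 625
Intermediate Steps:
x(o) = 18 (x(o) = 3*6 = 18)
R(k) = -7/k (R(k) = (2/k)/(-2) - 6/k = (2/k)*(-½) - 6/k = -1/k - 6/k = -7/k)
(R(f(-1)) + x(6))² = (-7/(-1) + 18)² = (-7*(-1) + 18)² = (7 + 18)² = 25² = 625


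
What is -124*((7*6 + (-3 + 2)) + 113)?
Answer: -19096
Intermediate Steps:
-124*((7*6 + (-3 + 2)) + 113) = -124*((42 - 1) + 113) = -124*(41 + 113) = -124*154 = -19096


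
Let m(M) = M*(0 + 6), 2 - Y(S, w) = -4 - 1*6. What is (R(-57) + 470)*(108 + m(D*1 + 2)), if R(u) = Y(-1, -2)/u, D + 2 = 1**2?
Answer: 53556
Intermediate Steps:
D = -1 (D = -2 + 1**2 = -2 + 1 = -1)
Y(S, w) = 12 (Y(S, w) = 2 - (-4 - 1*6) = 2 - (-4 - 6) = 2 - 1*(-10) = 2 + 10 = 12)
R(u) = 12/u
m(M) = 6*M (m(M) = M*6 = 6*M)
(R(-57) + 470)*(108 + m(D*1 + 2)) = (12/(-57) + 470)*(108 + 6*(-1*1 + 2)) = (12*(-1/57) + 470)*(108 + 6*(-1 + 2)) = (-4/19 + 470)*(108 + 6*1) = 8926*(108 + 6)/19 = (8926/19)*114 = 53556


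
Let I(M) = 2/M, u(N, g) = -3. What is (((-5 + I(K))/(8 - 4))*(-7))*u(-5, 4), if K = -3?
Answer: -119/4 ≈ -29.750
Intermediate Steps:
(((-5 + I(K))/(8 - 4))*(-7))*u(-5, 4) = (((-5 + 2/(-3))/(8 - 4))*(-7))*(-3) = (((-5 + 2*(-1/3))/4)*(-7))*(-3) = (((-5 - 2/3)*(1/4))*(-7))*(-3) = (-17/3*1/4*(-7))*(-3) = -17/12*(-7)*(-3) = (119/12)*(-3) = -119/4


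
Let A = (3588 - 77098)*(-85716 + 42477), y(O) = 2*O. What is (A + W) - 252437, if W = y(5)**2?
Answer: 3178246553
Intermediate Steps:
W = 100 (W = (2*5)**2 = 10**2 = 100)
A = 3178498890 (A = -73510*(-43239) = 3178498890)
(A + W) - 252437 = (3178498890 + 100) - 252437 = 3178498990 - 252437 = 3178246553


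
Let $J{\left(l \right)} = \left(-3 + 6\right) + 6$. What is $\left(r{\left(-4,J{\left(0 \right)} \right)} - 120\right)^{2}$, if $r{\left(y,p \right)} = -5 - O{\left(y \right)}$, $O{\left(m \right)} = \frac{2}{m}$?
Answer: $\frac{62001}{4} \approx 15500.0$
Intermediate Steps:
$J{\left(l \right)} = 9$ ($J{\left(l \right)} = 3 + 6 = 9$)
$r{\left(y,p \right)} = -5 - \frac{2}{y}$
$\left(r{\left(-4,J{\left(0 \right)} \right)} - 120\right)^{2} = \left(\left(-5 - \frac{2}{-4}\right) - 120\right)^{2} = \left(\left(-5 - - \frac{1}{2}\right) - 120\right)^{2} = \left(\left(-5 + \frac{1}{2}\right) - 120\right)^{2} = \left(- \frac{9}{2} - 120\right)^{2} = \left(- \frac{249}{2}\right)^{2} = \frac{62001}{4}$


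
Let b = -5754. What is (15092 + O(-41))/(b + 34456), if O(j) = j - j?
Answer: 7546/14351 ≈ 0.52582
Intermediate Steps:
O(j) = 0
(15092 + O(-41))/(b + 34456) = (15092 + 0)/(-5754 + 34456) = 15092/28702 = 15092*(1/28702) = 7546/14351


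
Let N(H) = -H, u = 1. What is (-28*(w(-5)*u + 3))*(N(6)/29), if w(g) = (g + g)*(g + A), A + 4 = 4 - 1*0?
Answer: 8904/29 ≈ 307.03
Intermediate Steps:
A = 0 (A = -4 + (4 - 1*0) = -4 + (4 + 0) = -4 + 4 = 0)
w(g) = 2*g² (w(g) = (g + g)*(g + 0) = (2*g)*g = 2*g²)
(-28*(w(-5)*u + 3))*(N(6)/29) = (-28*((2*(-5)²)*1 + 3))*(-1*6/29) = (-28*((2*25)*1 + 3))*(-6*1/29) = -28*(50*1 + 3)*(-6/29) = -28*(50 + 3)*(-6/29) = -28*53*(-6/29) = -1484*(-6/29) = 8904/29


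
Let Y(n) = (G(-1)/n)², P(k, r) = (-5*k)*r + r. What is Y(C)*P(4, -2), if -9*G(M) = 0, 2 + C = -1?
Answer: 0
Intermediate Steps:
C = -3 (C = -2 - 1 = -3)
P(k, r) = r - 5*k*r (P(k, r) = -5*k*r + r = r - 5*k*r)
G(M) = 0 (G(M) = -⅑*0 = 0)
Y(n) = 0 (Y(n) = (0/n)² = 0² = 0)
Y(C)*P(4, -2) = 0*(-2*(1 - 5*4)) = 0*(-2*(1 - 20)) = 0*(-2*(-19)) = 0*38 = 0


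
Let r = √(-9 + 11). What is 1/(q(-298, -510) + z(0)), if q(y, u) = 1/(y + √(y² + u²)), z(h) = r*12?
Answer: 2*(149 - √87226)/(-1 + 24*√2*(149 - √87226)) ≈ 0.058914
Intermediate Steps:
r = √2 ≈ 1.4142
z(h) = 12*√2 (z(h) = √2*12 = 12*√2)
q(y, u) = 1/(y + √(u² + y²))
1/(q(-298, -510) + z(0)) = 1/(1/(-298 + √((-510)² + (-298)²)) + 12*√2) = 1/(1/(-298 + √(260100 + 88804)) + 12*√2) = 1/(1/(-298 + √348904) + 12*√2) = 1/(1/(-298 + 2*√87226) + 12*√2)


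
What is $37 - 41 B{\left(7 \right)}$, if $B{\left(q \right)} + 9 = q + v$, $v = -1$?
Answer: $160$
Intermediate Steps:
$B{\left(q \right)} = -10 + q$ ($B{\left(q \right)} = -9 + \left(q - 1\right) = -9 + \left(-1 + q\right) = -10 + q$)
$37 - 41 B{\left(7 \right)} = 37 - 41 \left(-10 + 7\right) = 37 - -123 = 37 + 123 = 160$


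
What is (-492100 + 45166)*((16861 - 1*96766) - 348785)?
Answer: 191596136460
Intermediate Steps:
(-492100 + 45166)*((16861 - 1*96766) - 348785) = -446934*((16861 - 96766) - 348785) = -446934*(-79905 - 348785) = -446934*(-428690) = 191596136460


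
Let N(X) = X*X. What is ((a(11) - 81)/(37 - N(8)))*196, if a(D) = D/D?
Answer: 15680/27 ≈ 580.74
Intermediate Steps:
N(X) = X**2
a(D) = 1
((a(11) - 81)/(37 - N(8)))*196 = ((1 - 81)/(37 - 1*8**2))*196 = -80/(37 - 1*64)*196 = -80/(37 - 64)*196 = -80/(-27)*196 = -80*(-1/27)*196 = (80/27)*196 = 15680/27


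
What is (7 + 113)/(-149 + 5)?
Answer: -⅚ ≈ -0.83333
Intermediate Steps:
(7 + 113)/(-149 + 5) = 120/(-144) = -1/144*120 = -⅚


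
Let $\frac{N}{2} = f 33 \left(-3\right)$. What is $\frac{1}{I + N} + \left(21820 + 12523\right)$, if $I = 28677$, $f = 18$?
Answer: $\frac{862455760}{25113} \approx 34343.0$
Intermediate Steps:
$N = -3564$ ($N = 2 \cdot 18 \cdot 33 \left(-3\right) = 2 \cdot 594 \left(-3\right) = 2 \left(-1782\right) = -3564$)
$\frac{1}{I + N} + \left(21820 + 12523\right) = \frac{1}{28677 - 3564} + \left(21820 + 12523\right) = \frac{1}{25113} + 34343 = \frac{862455760}{25113}$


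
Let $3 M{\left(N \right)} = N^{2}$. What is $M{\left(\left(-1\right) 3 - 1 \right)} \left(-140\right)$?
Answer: $- \frac{2240}{3} \approx -746.67$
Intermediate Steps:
$M{\left(N \right)} = \frac{N^{2}}{3}$
$M{\left(\left(-1\right) 3 - 1 \right)} \left(-140\right) = \frac{\left(\left(-1\right) 3 - 1\right)^{2}}{3} \left(-140\right) = \frac{\left(-3 - 1\right)^{2}}{3} \left(-140\right) = \frac{\left(-4\right)^{2}}{3} \left(-140\right) = \frac{1}{3} \cdot 16 \left(-140\right) = \frac{16}{3} \left(-140\right) = - \frac{2240}{3}$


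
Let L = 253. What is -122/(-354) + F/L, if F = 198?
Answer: 4589/4071 ≈ 1.1272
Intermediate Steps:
-122/(-354) + F/L = -122/(-354) + 198/253 = -122*(-1/354) + 198*(1/253) = 61/177 + 18/23 = 4589/4071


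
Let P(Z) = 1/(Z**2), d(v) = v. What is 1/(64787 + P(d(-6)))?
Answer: 36/2332333 ≈ 1.5435e-5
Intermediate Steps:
P(Z) = Z**(-2)
1/(64787 + P(d(-6))) = 1/(64787 + (-6)**(-2)) = 1/(64787 + 1/36) = 1/(2332333/36) = 36/2332333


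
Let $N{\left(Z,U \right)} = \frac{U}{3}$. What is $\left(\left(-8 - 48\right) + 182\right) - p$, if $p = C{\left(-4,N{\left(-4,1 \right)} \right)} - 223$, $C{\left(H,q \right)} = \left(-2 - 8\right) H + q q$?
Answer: $\frac{2780}{9} \approx 308.89$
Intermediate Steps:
$N{\left(Z,U \right)} = \frac{U}{3}$ ($N{\left(Z,U \right)} = U \frac{1}{3} = \frac{U}{3}$)
$C{\left(H,q \right)} = q^{2} - 10 H$ ($C{\left(H,q \right)} = \left(-2 - 8\right) H + q^{2} = - 10 H + q^{2} = q^{2} - 10 H$)
$p = - \frac{1646}{9}$ ($p = \left(\left(\frac{1}{3} \cdot 1\right)^{2} - -40\right) - 223 = \left(\left(\frac{1}{3}\right)^{2} + 40\right) - 223 = \left(\frac{1}{9} + 40\right) - 223 = \frac{361}{9} - 223 = - \frac{1646}{9} \approx -182.89$)
$\left(\left(-8 - 48\right) + 182\right) - p = \left(\left(-8 - 48\right) + 182\right) - - \frac{1646}{9} = \left(-56 + 182\right) + \frac{1646}{9} = 126 + \frac{1646}{9} = \frac{2780}{9}$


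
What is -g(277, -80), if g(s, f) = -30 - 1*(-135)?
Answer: -105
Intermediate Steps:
g(s, f) = 105 (g(s, f) = -30 + 135 = 105)
-g(277, -80) = -1*105 = -105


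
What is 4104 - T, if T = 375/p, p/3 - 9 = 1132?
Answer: 4682539/1141 ≈ 4103.9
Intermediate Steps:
p = 3423 (p = 27 + 3*1132 = 27 + 3396 = 3423)
T = 125/1141 (T = 375/3423 = 375*(1/3423) = 125/1141 ≈ 0.10955)
4104 - T = 4104 - 1*125/1141 = 4104 - 125/1141 = 4682539/1141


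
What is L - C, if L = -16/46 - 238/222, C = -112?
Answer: 282311/2553 ≈ 110.58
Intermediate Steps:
L = -3625/2553 (L = -16*1/46 - 238*1/222 = -8/23 - 119/111 = -3625/2553 ≈ -1.4199)
L - C = -3625/2553 - 1*(-112) = -3625/2553 + 112 = 282311/2553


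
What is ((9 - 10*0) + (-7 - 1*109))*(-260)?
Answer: 27820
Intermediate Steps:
((9 - 10*0) + (-7 - 1*109))*(-260) = ((9 + 0) + (-7 - 109))*(-260) = (9 - 116)*(-260) = -107*(-260) = 27820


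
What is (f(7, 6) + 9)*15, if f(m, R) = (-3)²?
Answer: 270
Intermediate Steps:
f(m, R) = 9
(f(7, 6) + 9)*15 = (9 + 9)*15 = 18*15 = 270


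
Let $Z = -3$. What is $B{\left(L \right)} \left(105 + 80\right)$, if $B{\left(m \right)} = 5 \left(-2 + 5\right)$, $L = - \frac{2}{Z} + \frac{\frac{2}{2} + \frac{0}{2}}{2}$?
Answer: $2775$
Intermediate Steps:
$L = \frac{7}{6}$ ($L = - \frac{2}{-3} + \frac{\frac{2}{2} + \frac{0}{2}}{2} = \left(-2\right) \left(- \frac{1}{3}\right) + \left(2 \cdot \frac{1}{2} + 0 \cdot \frac{1}{2}\right) \frac{1}{2} = \frac{2}{3} + \left(1 + 0\right) \frac{1}{2} = \frac{2}{3} + 1 \cdot \frac{1}{2} = \frac{2}{3} + \frac{1}{2} = \frac{7}{6} \approx 1.1667$)
$B{\left(m \right)} = 15$ ($B{\left(m \right)} = 5 \cdot 3 = 15$)
$B{\left(L \right)} \left(105 + 80\right) = 15 \left(105 + 80\right) = 15 \cdot 185 = 2775$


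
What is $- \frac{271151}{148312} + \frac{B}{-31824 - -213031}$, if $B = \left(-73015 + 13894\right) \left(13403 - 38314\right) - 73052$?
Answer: $\frac{218368491368591}{26875172584} \approx 8125.3$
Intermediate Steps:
$B = 1472690179$ ($B = \left(-59121\right) \left(-24911\right) - 73052 = 1472763231 - 73052 = 1472690179$)
$- \frac{271151}{148312} + \frac{B}{-31824 - -213031} = - \frac{271151}{148312} + \frac{1472690179}{-31824 - -213031} = \left(-271151\right) \frac{1}{148312} + \frac{1472690179}{-31824 + 213031} = - \frac{271151}{148312} + \frac{1472690179}{181207} = \frac{218368491368591}{26875172584}$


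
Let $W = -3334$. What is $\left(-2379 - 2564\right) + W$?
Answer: $-8277$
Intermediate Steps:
$\left(-2379 - 2564\right) + W = \left(-2379 - 2564\right) - 3334 = -4943 - 3334 = -8277$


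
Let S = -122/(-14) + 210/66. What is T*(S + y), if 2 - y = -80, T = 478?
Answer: 3455940/77 ≈ 44882.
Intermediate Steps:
y = 82 (y = 2 - 1*(-80) = 2 + 80 = 82)
S = 916/77 (S = -122*(-1/14) + 210*(1/66) = 61/7 + 35/11 = 916/77 ≈ 11.896)
T*(S + y) = 478*(916/77 + 82) = 478*(7230/77) = 3455940/77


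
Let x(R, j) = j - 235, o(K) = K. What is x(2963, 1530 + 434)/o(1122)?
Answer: 1729/1122 ≈ 1.5410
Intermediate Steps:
x(R, j) = -235 + j
x(2963, 1530 + 434)/o(1122) = (-235 + (1530 + 434))/1122 = (-235 + 1964)*(1/1122) = 1729*(1/1122) = 1729/1122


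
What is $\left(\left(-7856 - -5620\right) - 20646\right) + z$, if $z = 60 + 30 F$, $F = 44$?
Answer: $-21502$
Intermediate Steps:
$z = 1380$ ($z = 60 + 30 \cdot 44 = 60 + 1320 = 1380$)
$\left(\left(-7856 - -5620\right) - 20646\right) + z = \left(\left(-7856 - -5620\right) - 20646\right) + 1380 = \left(\left(-7856 + 5620\right) - 20646\right) + 1380 = \left(-2236 - 20646\right) + 1380 = -22882 + 1380 = -21502$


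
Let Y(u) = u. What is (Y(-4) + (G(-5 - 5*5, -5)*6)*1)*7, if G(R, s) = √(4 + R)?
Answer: -28 + 42*I*√26 ≈ -28.0 + 214.16*I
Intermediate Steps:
(Y(-4) + (G(-5 - 5*5, -5)*6)*1)*7 = (-4 + (√(4 + (-5 - 5*5))*6)*1)*7 = (-4 + (√(4 + (-5 - 25))*6)*1)*7 = (-4 + (√(4 - 30)*6)*1)*7 = (-4 + (√(-26)*6)*1)*7 = (-4 + ((I*√26)*6)*1)*7 = (-4 + (6*I*√26)*1)*7 = (-4 + 6*I*√26)*7 = -28 + 42*I*√26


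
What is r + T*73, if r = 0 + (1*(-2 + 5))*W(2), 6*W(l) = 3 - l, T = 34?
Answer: 4965/2 ≈ 2482.5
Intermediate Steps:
W(l) = 1/2 - l/6 (W(l) = (3 - l)/6 = 1/2 - l/6)
r = 1/2 (r = 0 + (1*(-2 + 5))*(1/2 - 1/6*2) = 0 + (1*3)*(1/2 - 1/3) = 0 + 3*(1/6) = 0 + 1/2 = 1/2 ≈ 0.50000)
r + T*73 = 1/2 + 34*73 = 1/2 + 2482 = 4965/2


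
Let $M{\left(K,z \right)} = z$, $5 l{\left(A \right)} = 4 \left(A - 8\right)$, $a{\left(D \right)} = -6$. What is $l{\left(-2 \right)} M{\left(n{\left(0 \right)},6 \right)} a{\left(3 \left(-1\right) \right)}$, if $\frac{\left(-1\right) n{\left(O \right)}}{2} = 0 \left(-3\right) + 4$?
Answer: $288$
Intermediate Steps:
$l{\left(A \right)} = - \frac{32}{5} + \frac{4 A}{5}$ ($l{\left(A \right)} = \frac{4 \left(A - 8\right)}{5} = \frac{4 \left(-8 + A\right)}{5} = \frac{-32 + 4 A}{5} = - \frac{32}{5} + \frac{4 A}{5}$)
$n{\left(O \right)} = -8$ ($n{\left(O \right)} = - 2 \left(0 \left(-3\right) + 4\right) = - 2 \left(0 + 4\right) = \left(-2\right) 4 = -8$)
$l{\left(-2 \right)} M{\left(n{\left(0 \right)},6 \right)} a{\left(3 \left(-1\right) \right)} = \left(- \frac{32}{5} + \frac{4}{5} \left(-2\right)\right) 6 \left(-6\right) = \left(- \frac{32}{5} - \frac{8}{5}\right) 6 \left(-6\right) = \left(-8\right) 6 \left(-6\right) = \left(-48\right) \left(-6\right) = 288$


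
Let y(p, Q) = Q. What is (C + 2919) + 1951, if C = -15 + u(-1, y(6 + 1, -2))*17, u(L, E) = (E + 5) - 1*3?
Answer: 4855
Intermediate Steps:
u(L, E) = 2 + E (u(L, E) = (5 + E) - 3 = 2 + E)
C = -15 (C = -15 + (2 - 2)*17 = -15 + 0*17 = -15 + 0 = -15)
(C + 2919) + 1951 = (-15 + 2919) + 1951 = 2904 + 1951 = 4855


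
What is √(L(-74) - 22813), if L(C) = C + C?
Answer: I*√22961 ≈ 151.53*I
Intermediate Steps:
L(C) = 2*C
√(L(-74) - 22813) = √(2*(-74) - 22813) = √(-148 - 22813) = √(-22961) = I*√22961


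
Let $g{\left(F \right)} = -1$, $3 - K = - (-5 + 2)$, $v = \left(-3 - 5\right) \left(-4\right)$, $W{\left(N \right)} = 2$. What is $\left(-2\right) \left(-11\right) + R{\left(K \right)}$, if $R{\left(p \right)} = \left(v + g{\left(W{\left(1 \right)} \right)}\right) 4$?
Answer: $146$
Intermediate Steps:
$v = 32$ ($v = \left(-8\right) \left(-4\right) = 32$)
$K = 0$ ($K = 3 - - (-5 + 2) = 3 - \left(-1\right) \left(-3\right) = 3 - 3 = 0$)
$R{\left(p \right)} = 124$ ($R{\left(p \right)} = \left(32 - 1\right) 4 = 31 \cdot 4 = 124$)
$\left(-2\right) \left(-11\right) + R{\left(K \right)} = \left(-2\right) \left(-11\right) + 124 = 22 + 124 = 146$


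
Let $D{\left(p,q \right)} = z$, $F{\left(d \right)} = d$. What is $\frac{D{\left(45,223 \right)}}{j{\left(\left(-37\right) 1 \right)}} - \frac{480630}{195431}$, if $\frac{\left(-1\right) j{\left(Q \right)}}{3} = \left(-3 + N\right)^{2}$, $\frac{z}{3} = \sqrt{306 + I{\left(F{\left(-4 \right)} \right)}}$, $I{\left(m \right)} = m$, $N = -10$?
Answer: $- \frac{480630}{195431} - \frac{\sqrt{302}}{169} \approx -2.5622$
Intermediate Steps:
$z = 3 \sqrt{302}$ ($z = 3 \sqrt{306 - 4} = 3 \sqrt{302} \approx 52.134$)
$D{\left(p,q \right)} = 3 \sqrt{302}$
$j{\left(Q \right)} = -507$ ($j{\left(Q \right)} = - 3 \left(-3 - 10\right)^{2} = - 3 \left(-13\right)^{2} = \left(-3\right) 169 = -507$)
$\frac{D{\left(45,223 \right)}}{j{\left(\left(-37\right) 1 \right)}} - \frac{480630}{195431} = \frac{3 \sqrt{302}}{-507} - \frac{480630}{195431} = 3 \sqrt{302} \left(- \frac{1}{507}\right) - \frac{480630}{195431} = - \frac{\sqrt{302}}{169} - \frac{480630}{195431} = - \frac{480630}{195431} - \frac{\sqrt{302}}{169}$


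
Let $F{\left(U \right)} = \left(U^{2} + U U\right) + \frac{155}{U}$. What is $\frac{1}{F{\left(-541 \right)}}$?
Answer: $\frac{541}{316680687} \approx 1.7083 \cdot 10^{-6}$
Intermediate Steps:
$F{\left(U \right)} = 2 U^{2} + \frac{155}{U}$ ($F{\left(U \right)} = \left(U^{2} + U^{2}\right) + \frac{155}{U} = 2 U^{2} + \frac{155}{U}$)
$\frac{1}{F{\left(-541 \right)}} = \frac{1}{\frac{1}{-541} \left(155 + 2 \left(-541\right)^{3}\right)} = \frac{1}{\left(- \frac{1}{541}\right) \left(155 + 2 \left(-158340421\right)\right)} = \frac{1}{\left(- \frac{1}{541}\right) \left(155 - 316680842\right)} = \frac{1}{\left(- \frac{1}{541}\right) \left(-316680687\right)} = \frac{1}{\frac{316680687}{541}} = \frac{541}{316680687}$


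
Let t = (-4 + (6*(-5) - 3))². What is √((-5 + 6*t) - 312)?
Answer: √7897 ≈ 88.865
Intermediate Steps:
t = 1369 (t = (-4 + (-30 - 3))² = (-4 - 33)² = (-37)² = 1369)
√((-5 + 6*t) - 312) = √((-5 + 6*1369) - 312) = √((-5 + 8214) - 312) = √(8209 - 312) = √7897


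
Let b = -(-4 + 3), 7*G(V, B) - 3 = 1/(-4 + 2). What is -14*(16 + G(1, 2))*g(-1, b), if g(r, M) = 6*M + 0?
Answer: -1374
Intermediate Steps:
G(V, B) = 5/14 (G(V, B) = 3/7 + 1/(7*(-4 + 2)) = 3/7 + (1/7)/(-2) = 3/7 + (1/7)*(-1/2) = 3/7 - 1/14 = 5/14)
b = 1 (b = -1*(-1) = 1)
g(r, M) = 6*M
-14*(16 + G(1, 2))*g(-1, b) = -14*(16 + 5/14)*6*1 = -229*6 = -14*687/7 = -1374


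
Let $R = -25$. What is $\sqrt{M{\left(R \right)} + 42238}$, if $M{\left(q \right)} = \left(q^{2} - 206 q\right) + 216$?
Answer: $\sqrt{48229} \approx 219.61$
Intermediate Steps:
$M{\left(q \right)} = 216 + q^{2} - 206 q$
$\sqrt{M{\left(R \right)} + 42238} = \sqrt{\left(216 + \left(-25\right)^{2} - -5150\right) + 42238} = \sqrt{\left(216 + 625 + 5150\right) + 42238} = \sqrt{5991 + 42238} = \sqrt{48229}$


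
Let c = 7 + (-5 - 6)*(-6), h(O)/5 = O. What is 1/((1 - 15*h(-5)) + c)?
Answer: 1/449 ≈ 0.0022272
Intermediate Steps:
h(O) = 5*O
c = 73 (c = 7 - 11*(-6) = 7 + 66 = 73)
1/((1 - 15*h(-5)) + c) = 1/((1 - 75*(-5)) + 73) = 1/((1 - 15*(-25)) + 73) = 1/((1 + 375) + 73) = 1/(376 + 73) = 1/449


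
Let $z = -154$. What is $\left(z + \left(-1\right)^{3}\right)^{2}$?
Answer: $24025$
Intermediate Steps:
$\left(z + \left(-1\right)^{3}\right)^{2} = \left(-154 + \left(-1\right)^{3}\right)^{2} = \left(-154 - 1\right)^{2} = \left(-155\right)^{2} = 24025$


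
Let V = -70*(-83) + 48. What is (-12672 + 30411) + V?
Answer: 23597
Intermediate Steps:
V = 5858 (V = 5810 + 48 = 5858)
(-12672 + 30411) + V = (-12672 + 30411) + 5858 = 17739 + 5858 = 23597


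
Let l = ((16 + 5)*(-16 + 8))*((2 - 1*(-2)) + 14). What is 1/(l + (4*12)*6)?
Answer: -1/2736 ≈ -0.00036550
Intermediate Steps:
l = -3024 (l = (21*(-8))*((2 + 2) + 14) = -168*(4 + 14) = -168*18 = -3024)
1/(l + (4*12)*6) = 1/(-3024 + (4*12)*6) = 1/(-3024 + 48*6) = 1/(-3024 + 288) = 1/(-2736) = -1/2736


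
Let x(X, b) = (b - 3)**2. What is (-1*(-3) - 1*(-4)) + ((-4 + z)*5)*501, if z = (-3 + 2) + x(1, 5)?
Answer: -2498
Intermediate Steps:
x(X, b) = (-3 + b)**2
z = 3 (z = (-3 + 2) + (-3 + 5)**2 = -1 + 2**2 = -1 + 4 = 3)
(-1*(-3) - 1*(-4)) + ((-4 + z)*5)*501 = (-1*(-3) - 1*(-4)) + ((-4 + 3)*5)*501 = (3 + 4) - 1*5*501 = 7 - 5*501 = 7 - 2505 = -2498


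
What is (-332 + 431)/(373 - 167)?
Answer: 99/206 ≈ 0.48058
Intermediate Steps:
(-332 + 431)/(373 - 167) = 99/206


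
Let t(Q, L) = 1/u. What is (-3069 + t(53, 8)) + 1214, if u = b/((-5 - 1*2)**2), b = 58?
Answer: -107541/58 ≈ -1854.2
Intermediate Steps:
u = 58/49 (u = 58/((-5 - 1*2)**2) = 58/((-5 - 2)**2) = 58/((-7)**2) = 58/49 ≈ 1.1837)
t(Q, L) = 49/58 (t(Q, L) = 1/(58/49) = 49/58)
(-3069 + t(53, 8)) + 1214 = (-3069 + 49/58) + 1214 = -177953/58 + 1214 = -107541/58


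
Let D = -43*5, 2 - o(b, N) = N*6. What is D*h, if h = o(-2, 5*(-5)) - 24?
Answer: -27520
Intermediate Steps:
o(b, N) = 2 - 6*N (o(b, N) = 2 - N*6 = 2 - 6*N)
h = 128 (h = (2 - 30*(-5)) - 24 = (2 - 6*(-25)) - 24 = (2 + 150) - 24 = 152 - 24 = 128)
D = -215
D*h = -215*128 = -27520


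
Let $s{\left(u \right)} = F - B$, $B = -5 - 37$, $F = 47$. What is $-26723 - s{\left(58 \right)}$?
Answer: $-26812$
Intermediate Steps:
$B = -42$ ($B = -5 - 37 = -42$)
$s{\left(u \right)} = 89$ ($s{\left(u \right)} = 47 - -42 = 47 + 42 = 89$)
$-26723 - s{\left(58 \right)} = -26723 - 89 = -26812$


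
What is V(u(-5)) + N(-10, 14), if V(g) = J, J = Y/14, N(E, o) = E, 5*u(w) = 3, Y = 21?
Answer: -17/2 ≈ -8.5000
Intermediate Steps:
u(w) = 3/5 (u(w) = (1/5)*3 = 3/5)
J = 3/2 (J = 21/14 = 21*(1/14) = 3/2 ≈ 1.5000)
V(g) = 3/2
V(u(-5)) + N(-10, 14) = 3/2 - 10 = -17/2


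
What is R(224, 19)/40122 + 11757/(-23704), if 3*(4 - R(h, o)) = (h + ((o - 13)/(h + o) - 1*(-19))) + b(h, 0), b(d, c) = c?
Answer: -57535080487/115552804392 ≈ -0.49791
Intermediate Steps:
R(h, o) = -7/3 - h/3 - (-13 + o)/(3*(h + o)) (R(h, o) = 4 - ((h + ((o - 13)/(h + o) - 1*(-19))) + 0)/3 = 4 - ((h + ((-13 + o)/(h + o) + 19)) + 0)/3 = 4 - ((h + (19 + (-13 + o)/(h + o))) + 0)/3 = 4 - ((19 + h + (-13 + o)/(h + o)) + 0)/3 = 4 - (19 + h + (-13 + o)/(h + o))/3 = 4 + (-19/3 - h/3 - (-13 + o)/(3*(h + o))) = -7/3 - h/3 - (-13 + o)/(3*(h + o)))
R(224, 19)/40122 + 11757/(-23704) = ((13 - 1*224**2 - 8*19 - 7*224 - 1*224*19)/(3*(224 + 19)))/40122 + 11757/(-23704) = ((1/3)*(13 - 1*50176 - 152 - 1568 - 4256)/243)*(1/40122) + 11757*(-1/23704) = ((1/3)*(1/243)*(13 - 50176 - 152 - 1568 - 4256))*(1/40122) - 11757/23704 = ((1/3)*(1/243)*(-56139))*(1/40122) - 11757/23704 = -18713/243*1/40122 - 11757/23704 = -18713/9749646 - 11757/23704 = -57535080487/115552804392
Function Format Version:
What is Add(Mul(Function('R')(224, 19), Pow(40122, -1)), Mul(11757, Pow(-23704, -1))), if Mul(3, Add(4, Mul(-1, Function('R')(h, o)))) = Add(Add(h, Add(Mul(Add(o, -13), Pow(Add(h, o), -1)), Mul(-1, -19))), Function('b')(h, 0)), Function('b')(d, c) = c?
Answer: Rational(-57535080487, 115552804392) ≈ -0.49791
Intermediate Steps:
Function('R')(h, o) = Add(Rational(-7, 3), Mul(Rational(-1, 3), h), Mul(Rational(-1, 3), Pow(Add(h, o), -1), Add(-13, o))) (Function('R')(h, o) = Add(4, Mul(Rational(-1, 3), Add(Add(h, Add(Mul(Add(o, -13), Pow(Add(h, o), -1)), Mul(-1, -19))), 0))) = Add(4, Mul(Rational(-1, 3), Add(Add(h, Add(Mul(Add(-13, o), Pow(Add(h, o), -1)), 19)), 0))) = Add(4, Mul(Rational(-1, 3), Add(Add(h, Add(Mul(Pow(Add(h, o), -1), Add(-13, o)), 19)), 0))) = Add(4, Mul(Rational(-1, 3), Add(Add(h, Add(19, Mul(Pow(Add(h, o), -1), Add(-13, o)))), 0))) = Add(4, Mul(Rational(-1, 3), Add(Add(19, h, Mul(Pow(Add(h, o), -1), Add(-13, o))), 0))) = Add(4, Mul(Rational(-1, 3), Add(19, h, Mul(Pow(Add(h, o), -1), Add(-13, o))))) = Add(4, Add(Rational(-19, 3), Mul(Rational(-1, 3), h), Mul(Rational(-1, 3), Pow(Add(h, o), -1), Add(-13, o)))) = Add(Rational(-7, 3), Mul(Rational(-1, 3), h), Mul(Rational(-1, 3), Pow(Add(h, o), -1), Add(-13, o))))
Add(Mul(Function('R')(224, 19), Pow(40122, -1)), Mul(11757, Pow(-23704, -1))) = Add(Mul(Mul(Rational(1, 3), Pow(Add(224, 19), -1), Add(13, Mul(-1, Pow(224, 2)), Mul(-8, 19), Mul(-7, 224), Mul(-1, 224, 19))), Pow(40122, -1)), Mul(11757, Pow(-23704, -1))) = Add(Mul(Mul(Rational(1, 3), Pow(243, -1), Add(13, Mul(-1, 50176), -152, -1568, -4256)), Rational(1, 40122)), Mul(11757, Rational(-1, 23704))) = Add(Mul(Mul(Rational(1, 3), Rational(1, 243), Add(13, -50176, -152, -1568, -4256)), Rational(1, 40122)), Rational(-11757, 23704)) = Add(Mul(Mul(Rational(1, 3), Rational(1, 243), -56139), Rational(1, 40122)), Rational(-11757, 23704)) = Add(Mul(Rational(-18713, 243), Rational(1, 40122)), Rational(-11757, 23704)) = Add(Rational(-18713, 9749646), Rational(-11757, 23704)) = Rational(-57535080487, 115552804392)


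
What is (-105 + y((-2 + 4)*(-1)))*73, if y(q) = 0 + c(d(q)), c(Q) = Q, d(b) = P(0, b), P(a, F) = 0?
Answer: -7665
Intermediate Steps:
d(b) = 0
y(q) = 0 (y(q) = 0 + 0 = 0)
(-105 + y((-2 + 4)*(-1)))*73 = (-105 + 0)*73 = -105*73 = -7665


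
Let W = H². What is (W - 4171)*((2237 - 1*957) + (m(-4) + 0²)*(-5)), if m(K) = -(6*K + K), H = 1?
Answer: -4753800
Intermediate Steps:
W = 1 (W = 1² = 1)
m(K) = -7*K
(W - 4171)*((2237 - 1*957) + (m(-4) + 0²)*(-5)) = (1 - 4171)*((2237 - 1*957) + (-7*(-4) + 0²)*(-5)) = -4170*((2237 - 957) + (28 + 0)*(-5)) = -4170*(1280 + 28*(-5)) = -4170*(1280 - 140) = -4170*1140 = -4753800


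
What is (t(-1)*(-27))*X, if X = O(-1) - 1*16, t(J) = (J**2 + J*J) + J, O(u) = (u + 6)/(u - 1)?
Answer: 999/2 ≈ 499.50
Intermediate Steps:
O(u) = (6 + u)/(-1 + u)
t(J) = J + 2*J**2 (t(J) = (J**2 + J**2) + J = 2*J**2 + J = J + 2*J**2)
X = -37/2 (X = (6 - 1)/(-1 - 1) - 1*16 = 5/(-2) - 16 = -1/2*5 - 16 = -5/2 - 16 = -37/2 ≈ -18.500)
(t(-1)*(-27))*X = (-(1 + 2*(-1))*(-27))*(-37/2) = (-(1 - 2)*(-27))*(-37/2) = (-1*(-1)*(-27))*(-37/2) = (1*(-27))*(-37/2) = -27*(-37/2) = 999/2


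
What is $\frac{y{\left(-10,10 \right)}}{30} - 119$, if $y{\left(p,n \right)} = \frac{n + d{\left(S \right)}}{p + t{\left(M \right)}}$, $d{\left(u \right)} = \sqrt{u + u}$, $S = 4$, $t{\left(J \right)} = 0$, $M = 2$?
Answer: $- \frac{3571}{30} - \frac{\sqrt{2}}{150} \approx -119.04$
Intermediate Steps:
$d{\left(u \right)} = \sqrt{2} \sqrt{u}$ ($d{\left(u \right)} = \sqrt{2 u} = \sqrt{2} \sqrt{u}$)
$y{\left(p,n \right)} = \frac{n + 2 \sqrt{2}}{p}$ ($y{\left(p,n \right)} = \frac{n + \sqrt{2} \sqrt{4}}{p + 0} = \frac{n + \sqrt{2} \cdot 2}{p} = \frac{n + 2 \sqrt{2}}{p}$)
$\frac{y{\left(-10,10 \right)}}{30} - 119 = \frac{\frac{1}{-10} \left(10 + 2 \sqrt{2}\right)}{30} - 119 = \frac{\left(- \frac{1}{10}\right) \left(10 + 2 \sqrt{2}\right)}{30} - 119 = \frac{-1 - \frac{\sqrt{2}}{5}}{30} - 119 = \left(- \frac{1}{30} - \frac{\sqrt{2}}{150}\right) - 119 = - \frac{3571}{30} - \frac{\sqrt{2}}{150}$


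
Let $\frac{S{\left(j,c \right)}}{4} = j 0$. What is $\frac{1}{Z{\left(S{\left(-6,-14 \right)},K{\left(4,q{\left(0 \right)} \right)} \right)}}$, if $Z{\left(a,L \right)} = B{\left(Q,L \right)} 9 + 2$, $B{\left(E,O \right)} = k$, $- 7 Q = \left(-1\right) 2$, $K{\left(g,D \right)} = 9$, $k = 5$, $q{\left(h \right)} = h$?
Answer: $\frac{1}{47} \approx 0.021277$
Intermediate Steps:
$S{\left(j,c \right)} = 0$ ($S{\left(j,c \right)} = 4 j 0 = 4 \cdot 0 = 0$)
$Q = \frac{2}{7}$ ($Q = - \frac{\left(-1\right) 2}{7} = \left(- \frac{1}{7}\right) \left(-2\right) = \frac{2}{7} \approx 0.28571$)
$B{\left(E,O \right)} = 5$
$Z{\left(a,L \right)} = 47$ ($Z{\left(a,L \right)} = 5 \cdot 9 + 2 = 45 + 2 = 47$)
$\frac{1}{Z{\left(S{\left(-6,-14 \right)},K{\left(4,q{\left(0 \right)} \right)} \right)}} = \frac{1}{47}$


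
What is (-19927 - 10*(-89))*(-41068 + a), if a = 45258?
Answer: -79765030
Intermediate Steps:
(-19927 - 10*(-89))*(-41068 + a) = (-19927 - 10*(-89))*(-41068 + 45258) = (-19927 + 890)*4190 = -19037*4190 = -79765030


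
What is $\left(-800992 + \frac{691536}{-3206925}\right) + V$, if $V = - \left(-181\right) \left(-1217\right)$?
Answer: $- \frac{1091711259787}{1068975} \approx -1.0213 \cdot 10^{6}$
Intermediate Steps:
$V = -220277$ ($V = \left(-1\right) 220277 = -220277$)
$\left(-800992 + \frac{691536}{-3206925}\right) + V = \left(-800992 + \frac{691536}{-3206925}\right) - 220277 = \left(-800992 + 691536 \left(- \frac{1}{3206925}\right)\right) - 220277 = \left(-800992 - \frac{230512}{1068975}\right) - 220277 = - \frac{856240653712}{1068975} - 220277 = - \frac{1091711259787}{1068975}$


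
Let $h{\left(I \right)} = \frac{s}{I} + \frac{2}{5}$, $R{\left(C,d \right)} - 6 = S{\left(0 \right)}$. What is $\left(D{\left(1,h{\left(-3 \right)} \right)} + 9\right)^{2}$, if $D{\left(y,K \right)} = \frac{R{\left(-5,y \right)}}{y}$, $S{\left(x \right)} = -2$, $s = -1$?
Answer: $169$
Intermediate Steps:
$R{\left(C,d \right)} = 4$ ($R{\left(C,d \right)} = 6 - 2 = 4$)
$h{\left(I \right)} = \frac{2}{5} - \frac{1}{I}$ ($h{\left(I \right)} = - \frac{1}{I} + \frac{2}{5} = \frac{2}{5} - \frac{1}{I}$)
$D{\left(y,K \right)} = \frac{4}{y}$
$\left(D{\left(1,h{\left(-3 \right)} \right)} + 9\right)^{2} = \left(\frac{4}{1} + 9\right)^{2} = \left(4 \cdot 1 + 9\right)^{2} = \left(4 + 9\right)^{2} = 13^{2} = 169$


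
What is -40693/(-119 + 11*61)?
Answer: -40693/552 ≈ -73.719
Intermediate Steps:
-40693/(-119 + 11*61) = -40693/(-119 + 671) = -40693/552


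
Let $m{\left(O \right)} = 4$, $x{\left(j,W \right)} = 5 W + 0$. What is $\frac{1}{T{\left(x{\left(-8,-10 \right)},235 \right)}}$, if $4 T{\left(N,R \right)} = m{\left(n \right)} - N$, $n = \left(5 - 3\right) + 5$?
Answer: $\frac{2}{27} \approx 0.074074$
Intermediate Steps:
$n = 7$ ($n = 2 + 5 = 7$)
$x{\left(j,W \right)} = 5 W$
$T{\left(N,R \right)} = 1 - \frac{N}{4}$ ($T{\left(N,R \right)} = \frac{4 - N}{4} = 1 - \frac{N}{4}$)
$\frac{1}{T{\left(x{\left(-8,-10 \right)},235 \right)}} = \frac{1}{1 - \frac{5 \left(-10\right)}{4}} = \frac{1}{1 - - \frac{25}{2}} = \frac{1}{1 + \frac{25}{2}} = \frac{1}{\frac{27}{2}} = \frac{2}{27}$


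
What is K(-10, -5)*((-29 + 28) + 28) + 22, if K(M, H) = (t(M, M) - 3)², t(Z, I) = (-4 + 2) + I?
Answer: 6097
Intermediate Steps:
t(Z, I) = -2 + I
K(M, H) = (-5 + M)² (K(M, H) = ((-2 + M) - 3)² = (-5 + M)²)
K(-10, -5)*((-29 + 28) + 28) + 22 = (-5 - 10)²*((-29 + 28) + 28) + 22 = (-15)²*(-1 + 28) + 22 = 225*27 + 22 = 6075 + 22 = 6097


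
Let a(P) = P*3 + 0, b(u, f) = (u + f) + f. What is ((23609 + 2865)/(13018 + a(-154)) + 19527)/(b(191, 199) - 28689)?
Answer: -122603743/176411800 ≈ -0.69499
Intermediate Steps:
b(u, f) = u + 2*f (b(u, f) = (f + u) + f = u + 2*f)
a(P) = 3*P (a(P) = 3*P + 0 = 3*P)
((23609 + 2865)/(13018 + a(-154)) + 19527)/(b(191, 199) - 28689) = ((23609 + 2865)/(13018 + 3*(-154)) + 19527)/((191 + 2*199) - 28689) = (26474/(13018 - 462) + 19527)/((191 + 398) - 28689) = (26474/12556 + 19527)/(589 - 28689) = (26474*(1/12556) + 19527)/(-28100) = (13237/6278 + 19527)*(-1/28100) = (122603743/6278)*(-1/28100) = -122603743/176411800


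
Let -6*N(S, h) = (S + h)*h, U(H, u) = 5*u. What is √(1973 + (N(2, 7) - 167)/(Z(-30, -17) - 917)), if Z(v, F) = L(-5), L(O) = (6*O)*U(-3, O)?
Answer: √220218558/334 ≈ 44.430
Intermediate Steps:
N(S, h) = -h*(S + h)/6 (N(S, h) = -(S + h)*h/6 = -h*(S + h)/6)
L(O) = 30*O² (L(O) = (6*O)*(5*O) = 30*O²)
Z(v, F) = 750 (Z(v, F) = 30*(-5)² = 30*25 = 750)
√(1973 + (N(2, 7) - 167)/(Z(-30, -17) - 917)) = √(1973 + (-⅙*7*(2 + 7) - 167)/(750 - 917)) = √(1973 + (-⅙*7*9 - 167)/(-167)) = √(1973 + (-21/2 - 167)*(-1/167)) = √(1973 - 355/2*(-1/167)) = √(1973 + 355/334) = √(659337/334) = √220218558/334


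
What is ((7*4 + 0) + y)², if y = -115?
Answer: 7569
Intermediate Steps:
((7*4 + 0) + y)² = ((7*4 + 0) - 115)² = ((28 + 0) - 115)² = (28 - 115)² = (-87)² = 7569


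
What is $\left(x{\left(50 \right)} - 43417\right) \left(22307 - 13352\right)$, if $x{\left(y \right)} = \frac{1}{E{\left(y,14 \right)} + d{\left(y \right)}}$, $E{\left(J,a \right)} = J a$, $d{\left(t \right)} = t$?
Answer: $- \frac{19439961153}{50} \approx -3.888 \cdot 10^{8}$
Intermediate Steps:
$x{\left(y \right)} = \frac{1}{15 y}$ ($x{\left(y \right)} = \frac{1}{y 14 + y} = \frac{1}{14 y + y} = \frac{1}{15 y}$)
$\left(x{\left(50 \right)} - 43417\right) \left(22307 - 13352\right) = \left(\frac{1}{15 \cdot 50} - 43417\right) \left(22307 - 13352\right) = \left(\frac{1}{15} \cdot \frac{1}{50} - 43417\right) 8955 = \left(\frac{1}{750} - 43417\right) 8955 = \left(- \frac{32562749}{750}\right) 8955 = - \frac{19439961153}{50}$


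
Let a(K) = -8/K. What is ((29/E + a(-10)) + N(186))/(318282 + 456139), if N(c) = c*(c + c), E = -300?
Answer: 20757811/232326300 ≈ 0.089348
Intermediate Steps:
N(c) = 2*c**2 (N(c) = c*(2*c) = 2*c**2)
((29/E + a(-10)) + N(186))/(318282 + 456139) = ((29/(-300) - 8/(-10)) + 2*186**2)/(318282 + 456139) = ((29*(-1/300) - 8*(-1/10)) + 2*34596)/774421 = ((-29/300 + 4/5) + 69192)*(1/774421) = (211/300 + 69192)*(1/774421) = (20757811/300)*(1/774421) = 20757811/232326300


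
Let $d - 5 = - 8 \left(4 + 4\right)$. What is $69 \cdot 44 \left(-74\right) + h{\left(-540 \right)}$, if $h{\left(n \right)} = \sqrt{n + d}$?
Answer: $-224664 + i \sqrt{599} \approx -2.2466 \cdot 10^{5} + 24.474 i$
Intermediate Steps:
$d = -59$ ($d = 5 - 8 \left(4 + 4\right) = 5 - 64 = -59$)
$h{\left(n \right)} = \sqrt{-59 + n}$ ($h{\left(n \right)} = \sqrt{n - 59} = \sqrt{-59 + n}$)
$69 \cdot 44 \left(-74\right) + h{\left(-540 \right)} = 69 \cdot 44 \left(-74\right) + \sqrt{-59 - 540} = 3036 \left(-74\right) + \sqrt{-599} = -224664 + i \sqrt{599}$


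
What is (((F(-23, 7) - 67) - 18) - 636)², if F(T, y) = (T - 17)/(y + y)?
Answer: 25674489/49 ≈ 5.2397e+5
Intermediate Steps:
F(T, y) = (-17 + T)/(2*y) (F(T, y) = (-17 + T)/((2*y)) = (-17 + T)*(1/(2*y)) = (-17 + T)/(2*y))
(((F(-23, 7) - 67) - 18) - 636)² = ((((½)*(-17 - 23)/7 - 67) - 18) - 636)² = ((((½)*(⅐)*(-40) - 67) - 18) - 636)² = (((-20/7 - 67) - 18) - 636)² = ((-489/7 - 18) - 636)² = (-615/7 - 636)² = (-5067/7)² = 25674489/49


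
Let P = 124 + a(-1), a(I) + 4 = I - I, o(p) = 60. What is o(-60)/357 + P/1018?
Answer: 17320/60571 ≈ 0.28595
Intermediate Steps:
a(I) = -4 (a(I) = -4 + (I - I) = -4 + 0 = -4)
P = 120 (P = 124 - 4 = 120)
o(-60)/357 + P/1018 = 60/357 + 120/1018 = 60*(1/357) + 120*(1/1018) = 20/119 + 60/509 = 17320/60571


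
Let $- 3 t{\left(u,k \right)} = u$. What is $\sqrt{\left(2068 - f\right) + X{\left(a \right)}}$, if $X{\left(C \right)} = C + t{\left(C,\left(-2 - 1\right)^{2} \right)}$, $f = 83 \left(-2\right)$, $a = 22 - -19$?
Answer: $\frac{8 \sqrt{318}}{3} \approx 47.553$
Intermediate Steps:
$t{\left(u,k \right)} = - \frac{u}{3}$
$a = 41$ ($a = 22 + 19 = 41$)
$f = -166$
$X{\left(C \right)} = \frac{2 C}{3}$ ($X{\left(C \right)} = C - \frac{C}{3} = \frac{2 C}{3}$)
$\sqrt{\left(2068 - f\right) + X{\left(a \right)}} = \sqrt{\left(2068 - -166\right) + \frac{2}{3} \cdot 41} = \sqrt{\left(2068 + 166\right) + \frac{82}{3}} = \sqrt{2234 + \frac{82}{3}} = \sqrt{\frac{6784}{3}} = \frac{8 \sqrt{318}}{3}$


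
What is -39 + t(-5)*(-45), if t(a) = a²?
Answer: -1164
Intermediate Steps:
-39 + t(-5)*(-45) = -39 + (-5)²*(-45) = -39 + 25*(-45) = -39 - 1125 = -1164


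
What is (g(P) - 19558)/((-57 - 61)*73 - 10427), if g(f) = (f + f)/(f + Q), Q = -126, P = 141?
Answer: 97696/95205 ≈ 1.0262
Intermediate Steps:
g(f) = 2*f/(-126 + f) (g(f) = (f + f)/(f - 126) = (2*f)/(-126 + f) = 2*f/(-126 + f))
(g(P) - 19558)/((-57 - 61)*73 - 10427) = (2*141/(-126 + 141) - 19558)/((-57 - 61)*73 - 10427) = (2*141/15 - 19558)/(-118*73 - 10427) = (2*141*(1/15) - 19558)/(-8614 - 10427) = (94/5 - 19558)/(-19041) = -97696/5*(-1/19041) = 97696/95205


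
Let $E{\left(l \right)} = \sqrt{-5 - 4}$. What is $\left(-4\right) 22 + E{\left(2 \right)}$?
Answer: $-88 + 3 i \approx -88.0 + 3.0 i$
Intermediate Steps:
$E{\left(l \right)} = 3 i$ ($E{\left(l \right)} = \sqrt{-9} = 3 i$)
$\left(-4\right) 22 + E{\left(2 \right)} = \left(-4\right) 22 + 3 i = -88 + 3 i$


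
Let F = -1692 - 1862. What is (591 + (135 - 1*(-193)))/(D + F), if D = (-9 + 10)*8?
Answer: -919/3546 ≈ -0.25917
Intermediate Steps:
F = -3554
D = 8 (D = 1*8 = 8)
(591 + (135 - 1*(-193)))/(D + F) = (591 + (135 - 1*(-193)))/(8 - 3554) = (591 + (135 + 193))/(-3546) = (591 + 328)*(-1/3546) = 919*(-1/3546) = -919/3546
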